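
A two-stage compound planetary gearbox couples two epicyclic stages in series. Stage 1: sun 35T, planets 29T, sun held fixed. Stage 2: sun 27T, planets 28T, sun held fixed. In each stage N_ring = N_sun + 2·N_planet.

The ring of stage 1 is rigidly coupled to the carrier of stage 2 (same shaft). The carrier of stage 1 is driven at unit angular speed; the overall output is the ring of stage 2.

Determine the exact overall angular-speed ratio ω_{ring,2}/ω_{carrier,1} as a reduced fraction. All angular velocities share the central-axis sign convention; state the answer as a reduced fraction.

14080/7719

Stage 1: N_ring = 35 + 2·29 = 93
Stage 1: 35(ω_s−ω_c) = −93(ω_r−ω_c),  ω_s=0, ω_c=1
Stage 1: ω_r = 1 − (35/93)(0−1) = 128/93
  ⇒ ω_r¹/ω_c¹ = 128/93
Stage 2: N_ring = 27 + 2·28 = 83
Stage 2: 27(ω_s−ω_c) = −83(ω_r−ω_c),  ω_s=0, ω_c=1
Stage 2: ω_r = 1 − (27/83)(0−1) = 110/83
  ⇒ ω_r²/ω_c² = 110/83
Coupling ω_c² = ω_r¹ ⇒ overall = 128/93 × 110/83 = 14080/7719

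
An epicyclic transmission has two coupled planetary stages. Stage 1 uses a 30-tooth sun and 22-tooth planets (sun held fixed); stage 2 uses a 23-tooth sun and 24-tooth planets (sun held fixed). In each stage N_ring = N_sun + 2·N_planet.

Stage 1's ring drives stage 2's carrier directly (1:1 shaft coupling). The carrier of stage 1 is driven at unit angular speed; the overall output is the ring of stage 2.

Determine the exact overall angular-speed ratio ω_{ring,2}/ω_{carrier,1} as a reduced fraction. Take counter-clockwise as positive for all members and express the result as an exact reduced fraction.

4888/2627

Stage 1: N_ring = 30 + 2·22 = 74
Stage 1: 30(ω_s−ω_c) = −74(ω_r−ω_c),  ω_s=0, ω_c=1
Stage 1: ω_r = 1 − (30/74)(0−1) = 52/37
  ⇒ ω_r¹/ω_c¹ = 52/37
Stage 2: N_ring = 23 + 2·24 = 71
Stage 2: 23(ω_s−ω_c) = −71(ω_r−ω_c),  ω_s=0, ω_c=1
Stage 2: ω_r = 1 − (23/71)(0−1) = 94/71
  ⇒ ω_r²/ω_c² = 94/71
Coupling ω_c² = ω_r¹ ⇒ overall = 52/37 × 94/71 = 4888/2627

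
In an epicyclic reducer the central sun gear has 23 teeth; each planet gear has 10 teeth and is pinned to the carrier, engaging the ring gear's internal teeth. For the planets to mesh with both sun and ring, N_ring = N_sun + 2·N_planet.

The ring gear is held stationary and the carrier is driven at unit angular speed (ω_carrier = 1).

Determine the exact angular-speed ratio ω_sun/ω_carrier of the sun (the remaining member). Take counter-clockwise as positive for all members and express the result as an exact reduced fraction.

N_ring = 23 + 2·10 = 43
23(ω_s−ω_c) = −43(ω_r−ω_c),  ω_r=0, ω_c=1
ω_s = 1 − (43/23)(0−1) = 66/23
ω_s/ω_c = 66/23

66/23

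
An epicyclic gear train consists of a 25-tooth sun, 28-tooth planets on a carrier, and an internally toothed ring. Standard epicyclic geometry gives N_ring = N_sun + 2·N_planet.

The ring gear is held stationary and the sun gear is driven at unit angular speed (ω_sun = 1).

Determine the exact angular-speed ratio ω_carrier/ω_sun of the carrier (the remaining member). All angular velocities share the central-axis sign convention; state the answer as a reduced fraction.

25/106

N_ring = 25 + 2·28 = 81
25(ω_s−ω_c) = −81(ω_r−ω_c),  ω_r=0, ω_s=1
25(1−ω_c) = −81(0−ω_c)  ⇒  106ω_c = 25  ⇒  ω_c = 25/106
ω_c/ω_s = 25/106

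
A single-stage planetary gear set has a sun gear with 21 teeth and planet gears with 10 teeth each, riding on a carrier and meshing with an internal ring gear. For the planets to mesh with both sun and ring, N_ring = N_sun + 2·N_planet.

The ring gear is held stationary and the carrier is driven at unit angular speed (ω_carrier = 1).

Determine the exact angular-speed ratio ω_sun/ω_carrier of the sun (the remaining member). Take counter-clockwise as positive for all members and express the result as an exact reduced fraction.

N_ring = 21 + 2·10 = 41
21(ω_s−ω_c) = −41(ω_r−ω_c),  ω_r=0, ω_c=1
ω_s = 1 − (41/21)(0−1) = 62/21
ω_s/ω_c = 62/21

62/21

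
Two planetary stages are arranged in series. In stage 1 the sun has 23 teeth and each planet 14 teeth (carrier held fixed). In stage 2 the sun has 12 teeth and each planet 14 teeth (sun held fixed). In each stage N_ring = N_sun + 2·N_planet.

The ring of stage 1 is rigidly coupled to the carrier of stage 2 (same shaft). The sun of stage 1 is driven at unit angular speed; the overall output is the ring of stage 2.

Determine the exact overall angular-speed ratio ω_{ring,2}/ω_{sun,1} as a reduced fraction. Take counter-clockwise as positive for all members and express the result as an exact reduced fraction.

Stage 1: N_ring = 23 + 2·14 = 51
Stage 1: 23(ω_s−ω_c) = −51(ω_r−ω_c),  ω_c=0, ω_s=1
Stage 1: ω_r = 0 − (23/51)(1−0) = -23/51
  ⇒ ω_r¹/ω_s¹ = -23/51
Stage 2: N_ring = 12 + 2·14 = 40
Stage 2: 12(ω_s−ω_c) = −40(ω_r−ω_c),  ω_s=0, ω_c=1
Stage 2: ω_r = 1 − (12/40)(0−1) = 13/10
  ⇒ ω_r²/ω_c² = 13/10
Coupling ω_c² = ω_r¹ ⇒ overall = -23/51 × 13/10 = -299/510

-299/510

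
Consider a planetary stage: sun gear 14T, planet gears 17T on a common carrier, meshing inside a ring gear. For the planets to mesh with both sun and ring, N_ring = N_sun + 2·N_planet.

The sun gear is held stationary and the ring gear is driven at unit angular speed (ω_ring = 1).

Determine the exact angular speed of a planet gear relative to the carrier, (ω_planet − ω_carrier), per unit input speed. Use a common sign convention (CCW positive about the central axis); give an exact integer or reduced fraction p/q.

336/527

N_ring = 14 + 2·17 = 48
14(ω_s−ω_c) = −48(ω_r−ω_c),  ω_s=0, ω_r=1
14(0−ω_c) = −48(1−ω_c)  ⇒  62ω_c = 48  ⇒  ω_c = 24/31
sun–planet: 14·(0−24/31) = −17·(ω_p−ω_c)  ⇒  ω_p−ω_c = −(14/17)·(-24/31) = 336/527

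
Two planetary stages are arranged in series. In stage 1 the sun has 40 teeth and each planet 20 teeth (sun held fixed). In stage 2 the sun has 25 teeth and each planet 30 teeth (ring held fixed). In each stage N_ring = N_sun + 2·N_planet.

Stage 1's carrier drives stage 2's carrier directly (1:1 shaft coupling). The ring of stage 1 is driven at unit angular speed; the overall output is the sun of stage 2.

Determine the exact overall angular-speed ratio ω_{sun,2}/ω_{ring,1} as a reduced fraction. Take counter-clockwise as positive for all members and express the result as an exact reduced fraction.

Stage 1: N_ring = 40 + 2·20 = 80
Stage 1: 40(ω_s−ω_c) = −80(ω_r−ω_c),  ω_s=0, ω_r=1
Stage 1: 40(0−ω_c) = −80(1−ω_c)  ⇒  120ω_c = 80  ⇒  ω_c = 2/3
  ⇒ ω_c¹/ω_r¹ = 2/3
Stage 2: N_ring = 25 + 2·30 = 85
Stage 2: 25(ω_s−ω_c) = −85(ω_r−ω_c),  ω_r=0, ω_c=1
Stage 2: ω_s = 1 − (85/25)(0−1) = 22/5
  ⇒ ω_s²/ω_c² = 22/5
Coupling ω_c² = ω_c¹ ⇒ overall = 2/3 × 22/5 = 44/15

44/15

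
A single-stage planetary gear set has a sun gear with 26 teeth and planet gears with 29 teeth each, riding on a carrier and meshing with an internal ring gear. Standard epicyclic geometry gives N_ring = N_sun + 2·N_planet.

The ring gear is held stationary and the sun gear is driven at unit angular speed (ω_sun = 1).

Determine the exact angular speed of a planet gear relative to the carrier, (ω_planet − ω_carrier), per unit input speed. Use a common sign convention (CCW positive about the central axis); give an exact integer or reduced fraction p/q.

N_ring = 26 + 2·29 = 84
26(ω_s−ω_c) = −84(ω_r−ω_c),  ω_r=0, ω_s=1
26(1−ω_c) = −84(0−ω_c)  ⇒  110ω_c = 26  ⇒  ω_c = 13/55
sun–planet: 26·(1−13/55) = −29·(ω_p−ω_c)  ⇒  ω_p−ω_c = −(26/29)·(42/55) = -1092/1595

-1092/1595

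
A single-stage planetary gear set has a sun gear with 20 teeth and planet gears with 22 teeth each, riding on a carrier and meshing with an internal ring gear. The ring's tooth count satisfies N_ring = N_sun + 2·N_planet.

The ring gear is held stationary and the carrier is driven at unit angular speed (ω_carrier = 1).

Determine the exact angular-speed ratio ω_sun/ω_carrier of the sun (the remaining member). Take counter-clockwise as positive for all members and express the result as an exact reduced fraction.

N_ring = 20 + 2·22 = 64
20(ω_s−ω_c) = −64(ω_r−ω_c),  ω_r=0, ω_c=1
ω_s = 1 − (64/20)(0−1) = 21/5
ω_s/ω_c = 21/5

21/5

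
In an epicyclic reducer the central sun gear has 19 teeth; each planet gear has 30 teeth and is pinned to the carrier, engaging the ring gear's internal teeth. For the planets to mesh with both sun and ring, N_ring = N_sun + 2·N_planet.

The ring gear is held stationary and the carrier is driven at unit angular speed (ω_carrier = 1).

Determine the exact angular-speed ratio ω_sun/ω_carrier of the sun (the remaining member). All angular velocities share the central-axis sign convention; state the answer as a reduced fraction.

98/19

N_ring = 19 + 2·30 = 79
19(ω_s−ω_c) = −79(ω_r−ω_c),  ω_r=0, ω_c=1
ω_s = 1 − (79/19)(0−1) = 98/19
ω_s/ω_c = 98/19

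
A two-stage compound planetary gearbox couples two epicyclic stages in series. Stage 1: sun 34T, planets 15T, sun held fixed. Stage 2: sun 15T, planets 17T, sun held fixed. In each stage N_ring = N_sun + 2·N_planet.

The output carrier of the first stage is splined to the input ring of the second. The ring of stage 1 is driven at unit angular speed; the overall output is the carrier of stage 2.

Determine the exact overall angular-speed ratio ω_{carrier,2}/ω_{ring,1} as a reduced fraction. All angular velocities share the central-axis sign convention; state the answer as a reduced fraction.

1/2

Stage 1: N_ring = 34 + 2·15 = 64
Stage 1: 34(ω_s−ω_c) = −64(ω_r−ω_c),  ω_s=0, ω_r=1
Stage 1: 34(0−ω_c) = −64(1−ω_c)  ⇒  98ω_c = 64  ⇒  ω_c = 32/49
  ⇒ ω_c¹/ω_r¹ = 32/49
Stage 2: N_ring = 15 + 2·17 = 49
Stage 2: 15(ω_s−ω_c) = −49(ω_r−ω_c),  ω_s=0, ω_r=1
Stage 2: 15(0−ω_c) = −49(1−ω_c)  ⇒  64ω_c = 49  ⇒  ω_c = 49/64
  ⇒ ω_c²/ω_r² = 49/64
Coupling ω_r² = ω_c¹ ⇒ overall = 32/49 × 49/64 = 1/2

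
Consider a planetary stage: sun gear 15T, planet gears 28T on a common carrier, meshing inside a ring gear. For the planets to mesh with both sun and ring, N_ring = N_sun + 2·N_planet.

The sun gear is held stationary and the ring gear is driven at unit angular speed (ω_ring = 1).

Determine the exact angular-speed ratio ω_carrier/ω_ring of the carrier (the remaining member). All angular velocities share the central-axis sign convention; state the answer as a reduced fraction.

71/86

N_ring = 15 + 2·28 = 71
15(ω_s−ω_c) = −71(ω_r−ω_c),  ω_s=0, ω_r=1
15(0−ω_c) = −71(1−ω_c)  ⇒  86ω_c = 71  ⇒  ω_c = 71/86
ω_c/ω_r = 71/86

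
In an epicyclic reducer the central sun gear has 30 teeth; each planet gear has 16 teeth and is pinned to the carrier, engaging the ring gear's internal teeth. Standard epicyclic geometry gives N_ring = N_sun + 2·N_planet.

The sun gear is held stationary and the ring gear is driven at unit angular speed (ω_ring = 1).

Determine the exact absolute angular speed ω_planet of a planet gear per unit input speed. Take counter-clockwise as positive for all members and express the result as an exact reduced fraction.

N_ring = 30 + 2·16 = 62
30(ω_s−ω_c) = −62(ω_r−ω_c),  ω_s=0, ω_r=1
30(0−ω_c) = −62(1−ω_c)  ⇒  92ω_c = 62  ⇒  ω_c = 31/46
sun–planet: 30·(0−31/46) = −16·(ω_p−ω_c)  ⇒  ω_p−ω_c = −(30/16)·(-31/46) = 465/368
ω_p = 31/46 + 465/368 = 31/16

31/16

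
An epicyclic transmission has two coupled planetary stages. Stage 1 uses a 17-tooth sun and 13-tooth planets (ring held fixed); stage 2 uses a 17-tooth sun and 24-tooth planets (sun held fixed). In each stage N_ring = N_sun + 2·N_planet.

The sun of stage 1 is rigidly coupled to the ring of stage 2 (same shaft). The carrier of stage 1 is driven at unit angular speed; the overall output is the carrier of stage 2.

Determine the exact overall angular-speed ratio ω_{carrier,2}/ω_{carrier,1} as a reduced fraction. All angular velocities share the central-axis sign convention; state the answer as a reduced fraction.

1950/697

Stage 1: N_ring = 17 + 2·13 = 43
Stage 1: 17(ω_s−ω_c) = −43(ω_r−ω_c),  ω_r=0, ω_c=1
Stage 1: ω_s = 1 − (43/17)(0−1) = 60/17
  ⇒ ω_s¹/ω_c¹ = 60/17
Stage 2: N_ring = 17 + 2·24 = 65
Stage 2: 17(ω_s−ω_c) = −65(ω_r−ω_c),  ω_s=0, ω_r=1
Stage 2: 17(0−ω_c) = −65(1−ω_c)  ⇒  82ω_c = 65  ⇒  ω_c = 65/82
  ⇒ ω_c²/ω_r² = 65/82
Coupling ω_r² = ω_s¹ ⇒ overall = 60/17 × 65/82 = 1950/697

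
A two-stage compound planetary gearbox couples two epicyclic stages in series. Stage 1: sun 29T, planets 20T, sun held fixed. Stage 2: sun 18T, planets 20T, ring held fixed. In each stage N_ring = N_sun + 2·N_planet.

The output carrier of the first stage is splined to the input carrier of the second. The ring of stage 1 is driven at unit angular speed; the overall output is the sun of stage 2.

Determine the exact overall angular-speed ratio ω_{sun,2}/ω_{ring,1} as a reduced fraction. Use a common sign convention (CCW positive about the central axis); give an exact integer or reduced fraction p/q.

Stage 1: N_ring = 29 + 2·20 = 69
Stage 1: 29(ω_s−ω_c) = −69(ω_r−ω_c),  ω_s=0, ω_r=1
Stage 1: 29(0−ω_c) = −69(1−ω_c)  ⇒  98ω_c = 69  ⇒  ω_c = 69/98
  ⇒ ω_c¹/ω_r¹ = 69/98
Stage 2: N_ring = 18 + 2·20 = 58
Stage 2: 18(ω_s−ω_c) = −58(ω_r−ω_c),  ω_r=0, ω_c=1
Stage 2: ω_s = 1 − (58/18)(0−1) = 38/9
  ⇒ ω_s²/ω_c² = 38/9
Coupling ω_c² = ω_c¹ ⇒ overall = 69/98 × 38/9 = 437/147

437/147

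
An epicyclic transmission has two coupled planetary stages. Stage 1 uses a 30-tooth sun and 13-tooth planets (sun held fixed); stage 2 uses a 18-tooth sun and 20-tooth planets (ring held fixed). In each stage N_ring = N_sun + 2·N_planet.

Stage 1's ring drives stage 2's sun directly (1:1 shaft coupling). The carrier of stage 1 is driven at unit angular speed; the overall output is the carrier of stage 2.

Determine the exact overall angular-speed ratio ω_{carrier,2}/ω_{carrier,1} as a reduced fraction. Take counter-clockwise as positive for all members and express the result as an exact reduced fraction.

Stage 1: N_ring = 30 + 2·13 = 56
Stage 1: 30(ω_s−ω_c) = −56(ω_r−ω_c),  ω_s=0, ω_c=1
Stage 1: ω_r = 1 − (30/56)(0−1) = 43/28
  ⇒ ω_r¹/ω_c¹ = 43/28
Stage 2: N_ring = 18 + 2·20 = 58
Stage 2: 18(ω_s−ω_c) = −58(ω_r−ω_c),  ω_r=0, ω_s=1
Stage 2: 18(1−ω_c) = −58(0−ω_c)  ⇒  76ω_c = 18  ⇒  ω_c = 9/38
  ⇒ ω_c²/ω_s² = 9/38
Coupling ω_s² = ω_r¹ ⇒ overall = 43/28 × 9/38 = 387/1064

387/1064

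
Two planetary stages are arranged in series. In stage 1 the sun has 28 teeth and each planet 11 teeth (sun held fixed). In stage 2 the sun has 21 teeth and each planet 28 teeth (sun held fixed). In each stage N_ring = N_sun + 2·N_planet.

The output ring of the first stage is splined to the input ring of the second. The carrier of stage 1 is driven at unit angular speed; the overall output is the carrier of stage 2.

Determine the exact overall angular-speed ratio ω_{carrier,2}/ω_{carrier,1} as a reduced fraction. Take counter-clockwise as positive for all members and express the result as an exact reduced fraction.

429/350

Stage 1: N_ring = 28 + 2·11 = 50
Stage 1: 28(ω_s−ω_c) = −50(ω_r−ω_c),  ω_s=0, ω_c=1
Stage 1: ω_r = 1 − (28/50)(0−1) = 39/25
  ⇒ ω_r¹/ω_c¹ = 39/25
Stage 2: N_ring = 21 + 2·28 = 77
Stage 2: 21(ω_s−ω_c) = −77(ω_r−ω_c),  ω_s=0, ω_r=1
Stage 2: 21(0−ω_c) = −77(1−ω_c)  ⇒  98ω_c = 77  ⇒  ω_c = 11/14
  ⇒ ω_c²/ω_r² = 11/14
Coupling ω_r² = ω_r¹ ⇒ overall = 39/25 × 11/14 = 429/350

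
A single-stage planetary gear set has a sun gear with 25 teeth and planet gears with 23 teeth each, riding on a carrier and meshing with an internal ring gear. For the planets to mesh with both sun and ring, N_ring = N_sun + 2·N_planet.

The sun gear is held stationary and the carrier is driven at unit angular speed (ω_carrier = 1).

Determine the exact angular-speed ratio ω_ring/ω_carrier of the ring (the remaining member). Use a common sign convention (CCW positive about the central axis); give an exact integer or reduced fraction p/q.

N_ring = 25 + 2·23 = 71
25(ω_s−ω_c) = −71(ω_r−ω_c),  ω_s=0, ω_c=1
ω_r = 1 − (25/71)(0−1) = 96/71
ω_r/ω_c = 96/71

96/71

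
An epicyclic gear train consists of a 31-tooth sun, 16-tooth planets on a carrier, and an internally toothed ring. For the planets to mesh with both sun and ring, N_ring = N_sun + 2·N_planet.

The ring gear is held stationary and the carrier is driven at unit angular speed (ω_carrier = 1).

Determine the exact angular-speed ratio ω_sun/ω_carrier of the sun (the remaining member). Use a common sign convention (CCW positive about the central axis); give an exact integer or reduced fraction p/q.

N_ring = 31 + 2·16 = 63
31(ω_s−ω_c) = −63(ω_r−ω_c),  ω_r=0, ω_c=1
ω_s = 1 − (63/31)(0−1) = 94/31
ω_s/ω_c = 94/31

94/31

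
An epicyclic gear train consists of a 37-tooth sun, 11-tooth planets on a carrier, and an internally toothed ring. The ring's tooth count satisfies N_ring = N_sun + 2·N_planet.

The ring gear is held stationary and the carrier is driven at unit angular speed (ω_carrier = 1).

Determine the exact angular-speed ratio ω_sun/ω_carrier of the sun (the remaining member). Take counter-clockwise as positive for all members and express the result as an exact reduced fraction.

96/37

N_ring = 37 + 2·11 = 59
37(ω_s−ω_c) = −59(ω_r−ω_c),  ω_r=0, ω_c=1
ω_s = 1 − (59/37)(0−1) = 96/37
ω_s/ω_c = 96/37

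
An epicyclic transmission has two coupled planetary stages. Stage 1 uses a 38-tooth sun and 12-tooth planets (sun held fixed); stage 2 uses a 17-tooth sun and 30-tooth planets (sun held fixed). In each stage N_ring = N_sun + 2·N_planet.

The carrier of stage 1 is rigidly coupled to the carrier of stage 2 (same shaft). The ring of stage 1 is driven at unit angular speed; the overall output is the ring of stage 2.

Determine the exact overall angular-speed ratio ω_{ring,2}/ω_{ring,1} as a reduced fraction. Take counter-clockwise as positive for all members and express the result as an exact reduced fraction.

Stage 1: N_ring = 38 + 2·12 = 62
Stage 1: 38(ω_s−ω_c) = −62(ω_r−ω_c),  ω_s=0, ω_r=1
Stage 1: 38(0−ω_c) = −62(1−ω_c)  ⇒  100ω_c = 62  ⇒  ω_c = 31/50
  ⇒ ω_c¹/ω_r¹ = 31/50
Stage 2: N_ring = 17 + 2·30 = 77
Stage 2: 17(ω_s−ω_c) = −77(ω_r−ω_c),  ω_s=0, ω_c=1
Stage 2: ω_r = 1 − (17/77)(0−1) = 94/77
  ⇒ ω_r²/ω_c² = 94/77
Coupling ω_c² = ω_c¹ ⇒ overall = 31/50 × 94/77 = 1457/1925

1457/1925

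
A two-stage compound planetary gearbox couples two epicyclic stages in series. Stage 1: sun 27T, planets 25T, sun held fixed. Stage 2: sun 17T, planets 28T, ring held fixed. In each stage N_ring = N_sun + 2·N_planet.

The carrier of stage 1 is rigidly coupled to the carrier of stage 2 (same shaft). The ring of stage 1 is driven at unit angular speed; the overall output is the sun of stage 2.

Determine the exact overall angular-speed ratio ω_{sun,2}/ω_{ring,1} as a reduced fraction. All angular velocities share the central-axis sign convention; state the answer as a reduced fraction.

3465/884

Stage 1: N_ring = 27 + 2·25 = 77
Stage 1: 27(ω_s−ω_c) = −77(ω_r−ω_c),  ω_s=0, ω_r=1
Stage 1: 27(0−ω_c) = −77(1−ω_c)  ⇒  104ω_c = 77  ⇒  ω_c = 77/104
  ⇒ ω_c¹/ω_r¹ = 77/104
Stage 2: N_ring = 17 + 2·28 = 73
Stage 2: 17(ω_s−ω_c) = −73(ω_r−ω_c),  ω_r=0, ω_c=1
Stage 2: ω_s = 1 − (73/17)(0−1) = 90/17
  ⇒ ω_s²/ω_c² = 90/17
Coupling ω_c² = ω_c¹ ⇒ overall = 77/104 × 90/17 = 3465/884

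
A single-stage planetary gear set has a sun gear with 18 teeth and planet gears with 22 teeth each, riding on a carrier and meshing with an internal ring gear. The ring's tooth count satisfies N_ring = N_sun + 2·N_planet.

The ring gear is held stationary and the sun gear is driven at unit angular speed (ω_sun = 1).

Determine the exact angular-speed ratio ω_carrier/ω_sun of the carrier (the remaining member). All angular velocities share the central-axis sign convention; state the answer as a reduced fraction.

9/40

N_ring = 18 + 2·22 = 62
18(ω_s−ω_c) = −62(ω_r−ω_c),  ω_r=0, ω_s=1
18(1−ω_c) = −62(0−ω_c)  ⇒  80ω_c = 18  ⇒  ω_c = 9/40
ω_c/ω_s = 9/40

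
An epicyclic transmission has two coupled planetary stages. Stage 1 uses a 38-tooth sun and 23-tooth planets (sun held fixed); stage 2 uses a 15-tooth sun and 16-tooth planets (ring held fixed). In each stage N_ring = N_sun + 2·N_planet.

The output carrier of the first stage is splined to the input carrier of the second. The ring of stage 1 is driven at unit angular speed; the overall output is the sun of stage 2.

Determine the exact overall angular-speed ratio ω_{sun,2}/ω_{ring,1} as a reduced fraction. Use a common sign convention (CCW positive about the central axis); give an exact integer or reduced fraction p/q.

868/305

Stage 1: N_ring = 38 + 2·23 = 84
Stage 1: 38(ω_s−ω_c) = −84(ω_r−ω_c),  ω_s=0, ω_r=1
Stage 1: 38(0−ω_c) = −84(1−ω_c)  ⇒  122ω_c = 84  ⇒  ω_c = 42/61
  ⇒ ω_c¹/ω_r¹ = 42/61
Stage 2: N_ring = 15 + 2·16 = 47
Stage 2: 15(ω_s−ω_c) = −47(ω_r−ω_c),  ω_r=0, ω_c=1
Stage 2: ω_s = 1 − (47/15)(0−1) = 62/15
  ⇒ ω_s²/ω_c² = 62/15
Coupling ω_c² = ω_c¹ ⇒ overall = 42/61 × 62/15 = 868/305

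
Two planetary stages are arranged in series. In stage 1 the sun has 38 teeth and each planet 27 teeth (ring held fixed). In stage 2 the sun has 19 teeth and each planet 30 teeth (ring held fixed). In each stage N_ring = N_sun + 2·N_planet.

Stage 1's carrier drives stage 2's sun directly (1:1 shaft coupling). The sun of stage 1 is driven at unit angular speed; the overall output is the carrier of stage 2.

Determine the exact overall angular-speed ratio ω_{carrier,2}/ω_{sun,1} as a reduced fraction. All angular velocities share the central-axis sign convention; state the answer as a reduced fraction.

361/6370

Stage 1: N_ring = 38 + 2·27 = 92
Stage 1: 38(ω_s−ω_c) = −92(ω_r−ω_c),  ω_r=0, ω_s=1
Stage 1: 38(1−ω_c) = −92(0−ω_c)  ⇒  130ω_c = 38  ⇒  ω_c = 19/65
  ⇒ ω_c¹/ω_s¹ = 19/65
Stage 2: N_ring = 19 + 2·30 = 79
Stage 2: 19(ω_s−ω_c) = −79(ω_r−ω_c),  ω_r=0, ω_s=1
Stage 2: 19(1−ω_c) = −79(0−ω_c)  ⇒  98ω_c = 19  ⇒  ω_c = 19/98
  ⇒ ω_c²/ω_s² = 19/98
Coupling ω_s² = ω_c¹ ⇒ overall = 19/65 × 19/98 = 361/6370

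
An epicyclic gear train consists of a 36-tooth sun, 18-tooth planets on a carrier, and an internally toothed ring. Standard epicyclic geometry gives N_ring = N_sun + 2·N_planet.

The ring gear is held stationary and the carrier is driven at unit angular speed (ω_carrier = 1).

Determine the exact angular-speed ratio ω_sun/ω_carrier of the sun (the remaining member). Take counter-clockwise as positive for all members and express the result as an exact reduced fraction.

3

N_ring = 36 + 2·18 = 72
36(ω_s−ω_c) = −72(ω_r−ω_c),  ω_r=0, ω_c=1
ω_s = 1 − (72/36)(0−1) = 3
ω_s/ω_c = 3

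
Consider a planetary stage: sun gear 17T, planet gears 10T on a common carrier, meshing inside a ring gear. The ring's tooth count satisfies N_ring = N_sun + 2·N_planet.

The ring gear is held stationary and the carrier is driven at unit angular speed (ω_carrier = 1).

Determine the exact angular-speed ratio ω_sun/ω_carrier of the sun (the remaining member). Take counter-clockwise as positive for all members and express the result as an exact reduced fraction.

54/17

N_ring = 17 + 2·10 = 37
17(ω_s−ω_c) = −37(ω_r−ω_c),  ω_r=0, ω_c=1
ω_s = 1 − (37/17)(0−1) = 54/17
ω_s/ω_c = 54/17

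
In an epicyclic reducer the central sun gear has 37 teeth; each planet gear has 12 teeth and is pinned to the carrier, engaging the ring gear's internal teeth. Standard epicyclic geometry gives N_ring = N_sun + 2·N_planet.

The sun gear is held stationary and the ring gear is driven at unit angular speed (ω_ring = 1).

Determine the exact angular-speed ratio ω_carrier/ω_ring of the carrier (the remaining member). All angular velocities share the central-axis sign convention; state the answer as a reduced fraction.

N_ring = 37 + 2·12 = 61
37(ω_s−ω_c) = −61(ω_r−ω_c),  ω_s=0, ω_r=1
37(0−ω_c) = −61(1−ω_c)  ⇒  98ω_c = 61  ⇒  ω_c = 61/98
ω_c/ω_r = 61/98

61/98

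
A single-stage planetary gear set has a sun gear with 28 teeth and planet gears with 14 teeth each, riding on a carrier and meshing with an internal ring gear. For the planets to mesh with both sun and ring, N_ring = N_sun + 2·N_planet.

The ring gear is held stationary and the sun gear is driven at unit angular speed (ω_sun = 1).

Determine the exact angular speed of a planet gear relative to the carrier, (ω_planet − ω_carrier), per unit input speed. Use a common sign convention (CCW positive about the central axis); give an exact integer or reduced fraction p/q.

-4/3

N_ring = 28 + 2·14 = 56
28(ω_s−ω_c) = −56(ω_r−ω_c),  ω_r=0, ω_s=1
28(1−ω_c) = −56(0−ω_c)  ⇒  84ω_c = 28  ⇒  ω_c = 1/3
sun–planet: 28·(1−1/3) = −14·(ω_p−ω_c)  ⇒  ω_p−ω_c = −(28/14)·(2/3) = -4/3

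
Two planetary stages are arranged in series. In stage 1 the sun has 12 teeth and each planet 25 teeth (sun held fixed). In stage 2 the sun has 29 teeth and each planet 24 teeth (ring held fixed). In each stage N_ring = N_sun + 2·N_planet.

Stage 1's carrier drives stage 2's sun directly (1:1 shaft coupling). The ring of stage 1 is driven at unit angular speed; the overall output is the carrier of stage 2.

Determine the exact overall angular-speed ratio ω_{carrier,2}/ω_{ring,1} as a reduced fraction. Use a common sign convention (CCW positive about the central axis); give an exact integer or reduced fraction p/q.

Stage 1: N_ring = 12 + 2·25 = 62
Stage 1: 12(ω_s−ω_c) = −62(ω_r−ω_c),  ω_s=0, ω_r=1
Stage 1: 12(0−ω_c) = −62(1−ω_c)  ⇒  74ω_c = 62  ⇒  ω_c = 31/37
  ⇒ ω_c¹/ω_r¹ = 31/37
Stage 2: N_ring = 29 + 2·24 = 77
Stage 2: 29(ω_s−ω_c) = −77(ω_r−ω_c),  ω_r=0, ω_s=1
Stage 2: 29(1−ω_c) = −77(0−ω_c)  ⇒  106ω_c = 29  ⇒  ω_c = 29/106
  ⇒ ω_c²/ω_s² = 29/106
Coupling ω_s² = ω_c¹ ⇒ overall = 31/37 × 29/106 = 899/3922

899/3922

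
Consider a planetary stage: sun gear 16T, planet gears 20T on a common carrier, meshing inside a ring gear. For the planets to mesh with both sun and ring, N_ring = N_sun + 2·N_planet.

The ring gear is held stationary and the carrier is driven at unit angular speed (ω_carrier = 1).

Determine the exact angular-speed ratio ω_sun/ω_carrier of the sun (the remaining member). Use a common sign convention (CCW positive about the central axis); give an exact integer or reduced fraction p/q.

9/2

N_ring = 16 + 2·20 = 56
16(ω_s−ω_c) = −56(ω_r−ω_c),  ω_r=0, ω_c=1
ω_s = 1 − (56/16)(0−1) = 9/2
ω_s/ω_c = 9/2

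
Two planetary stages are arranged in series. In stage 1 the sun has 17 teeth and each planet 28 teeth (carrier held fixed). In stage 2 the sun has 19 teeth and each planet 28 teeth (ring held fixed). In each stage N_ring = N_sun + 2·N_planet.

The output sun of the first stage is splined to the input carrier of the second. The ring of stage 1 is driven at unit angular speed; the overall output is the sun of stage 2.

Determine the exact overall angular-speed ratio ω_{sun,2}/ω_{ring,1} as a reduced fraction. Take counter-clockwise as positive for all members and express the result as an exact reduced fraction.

-6862/323

Stage 1: N_ring = 17 + 2·28 = 73
Stage 1: 17(ω_s−ω_c) = −73(ω_r−ω_c),  ω_c=0, ω_r=1
Stage 1: ω_s = 0 − (73/17)(1−0) = -73/17
  ⇒ ω_s¹/ω_r¹ = -73/17
Stage 2: N_ring = 19 + 2·28 = 75
Stage 2: 19(ω_s−ω_c) = −75(ω_r−ω_c),  ω_r=0, ω_c=1
Stage 2: ω_s = 1 − (75/19)(0−1) = 94/19
  ⇒ ω_s²/ω_c² = 94/19
Coupling ω_c² = ω_s¹ ⇒ overall = -73/17 × 94/19 = -6862/323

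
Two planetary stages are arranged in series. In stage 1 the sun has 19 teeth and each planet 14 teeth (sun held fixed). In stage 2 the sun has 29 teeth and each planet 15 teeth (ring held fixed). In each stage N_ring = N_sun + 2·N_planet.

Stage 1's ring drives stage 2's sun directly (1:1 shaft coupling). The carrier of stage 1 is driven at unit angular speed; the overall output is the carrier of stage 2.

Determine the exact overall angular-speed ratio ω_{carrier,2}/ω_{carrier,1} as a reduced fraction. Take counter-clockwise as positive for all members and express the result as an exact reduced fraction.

Stage 1: N_ring = 19 + 2·14 = 47
Stage 1: 19(ω_s−ω_c) = −47(ω_r−ω_c),  ω_s=0, ω_c=1
Stage 1: ω_r = 1 − (19/47)(0−1) = 66/47
  ⇒ ω_r¹/ω_c¹ = 66/47
Stage 2: N_ring = 29 + 2·15 = 59
Stage 2: 29(ω_s−ω_c) = −59(ω_r−ω_c),  ω_r=0, ω_s=1
Stage 2: 29(1−ω_c) = −59(0−ω_c)  ⇒  88ω_c = 29  ⇒  ω_c = 29/88
  ⇒ ω_c²/ω_s² = 29/88
Coupling ω_s² = ω_r¹ ⇒ overall = 66/47 × 29/88 = 87/188

87/188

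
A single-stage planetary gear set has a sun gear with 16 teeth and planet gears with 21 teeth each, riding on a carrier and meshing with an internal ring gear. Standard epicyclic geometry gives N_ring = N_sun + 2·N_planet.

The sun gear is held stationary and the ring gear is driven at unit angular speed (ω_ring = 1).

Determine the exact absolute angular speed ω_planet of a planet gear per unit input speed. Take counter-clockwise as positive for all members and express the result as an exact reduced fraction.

N_ring = 16 + 2·21 = 58
16(ω_s−ω_c) = −58(ω_r−ω_c),  ω_s=0, ω_r=1
16(0−ω_c) = −58(1−ω_c)  ⇒  74ω_c = 58  ⇒  ω_c = 29/37
sun–planet: 16·(0−29/37) = −21·(ω_p−ω_c)  ⇒  ω_p−ω_c = −(16/21)·(-29/37) = 464/777
ω_p = 29/37 + 464/777 = 29/21

29/21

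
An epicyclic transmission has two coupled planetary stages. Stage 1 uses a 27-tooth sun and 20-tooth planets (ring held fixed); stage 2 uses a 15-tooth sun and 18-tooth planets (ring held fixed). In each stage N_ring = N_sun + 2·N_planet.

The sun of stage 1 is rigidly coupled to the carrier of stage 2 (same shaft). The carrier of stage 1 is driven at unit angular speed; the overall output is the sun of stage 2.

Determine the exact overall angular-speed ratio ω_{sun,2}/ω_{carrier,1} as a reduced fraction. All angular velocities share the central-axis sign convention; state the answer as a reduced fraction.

2068/135

Stage 1: N_ring = 27 + 2·20 = 67
Stage 1: 27(ω_s−ω_c) = −67(ω_r−ω_c),  ω_r=0, ω_c=1
Stage 1: ω_s = 1 − (67/27)(0−1) = 94/27
  ⇒ ω_s¹/ω_c¹ = 94/27
Stage 2: N_ring = 15 + 2·18 = 51
Stage 2: 15(ω_s−ω_c) = −51(ω_r−ω_c),  ω_r=0, ω_c=1
Stage 2: ω_s = 1 − (51/15)(0−1) = 22/5
  ⇒ ω_s²/ω_c² = 22/5
Coupling ω_c² = ω_s¹ ⇒ overall = 94/27 × 22/5 = 2068/135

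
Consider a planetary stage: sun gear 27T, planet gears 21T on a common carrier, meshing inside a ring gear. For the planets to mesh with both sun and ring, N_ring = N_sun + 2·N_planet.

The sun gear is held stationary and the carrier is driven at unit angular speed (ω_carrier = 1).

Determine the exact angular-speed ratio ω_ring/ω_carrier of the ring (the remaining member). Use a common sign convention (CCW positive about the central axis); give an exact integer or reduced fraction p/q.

32/23

N_ring = 27 + 2·21 = 69
27(ω_s−ω_c) = −69(ω_r−ω_c),  ω_s=0, ω_c=1
ω_r = 1 − (27/69)(0−1) = 32/23
ω_r/ω_c = 32/23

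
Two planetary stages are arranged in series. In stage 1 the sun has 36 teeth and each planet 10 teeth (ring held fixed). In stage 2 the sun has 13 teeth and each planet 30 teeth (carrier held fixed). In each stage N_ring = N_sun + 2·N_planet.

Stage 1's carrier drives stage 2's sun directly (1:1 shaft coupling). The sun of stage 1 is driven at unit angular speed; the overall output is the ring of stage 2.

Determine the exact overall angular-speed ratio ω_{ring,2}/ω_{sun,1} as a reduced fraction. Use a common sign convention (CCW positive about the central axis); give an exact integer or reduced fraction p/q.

Stage 1: N_ring = 36 + 2·10 = 56
Stage 1: 36(ω_s−ω_c) = −56(ω_r−ω_c),  ω_r=0, ω_s=1
Stage 1: 36(1−ω_c) = −56(0−ω_c)  ⇒  92ω_c = 36  ⇒  ω_c = 9/23
  ⇒ ω_c¹/ω_s¹ = 9/23
Stage 2: N_ring = 13 + 2·30 = 73
Stage 2: 13(ω_s−ω_c) = −73(ω_r−ω_c),  ω_c=0, ω_s=1
Stage 2: ω_r = 0 − (13/73)(1−0) = -13/73
  ⇒ ω_r²/ω_s² = -13/73
Coupling ω_s² = ω_c¹ ⇒ overall = 9/23 × -13/73 = -117/1679

-117/1679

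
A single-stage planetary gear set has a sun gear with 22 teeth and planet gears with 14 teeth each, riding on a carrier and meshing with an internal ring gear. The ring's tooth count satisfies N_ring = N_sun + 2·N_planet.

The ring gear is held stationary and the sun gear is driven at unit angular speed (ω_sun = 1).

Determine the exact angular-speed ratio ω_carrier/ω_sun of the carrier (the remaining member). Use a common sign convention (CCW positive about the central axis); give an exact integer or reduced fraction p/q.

N_ring = 22 + 2·14 = 50
22(ω_s−ω_c) = −50(ω_r−ω_c),  ω_r=0, ω_s=1
22(1−ω_c) = −50(0−ω_c)  ⇒  72ω_c = 22  ⇒  ω_c = 11/36
ω_c/ω_s = 11/36

11/36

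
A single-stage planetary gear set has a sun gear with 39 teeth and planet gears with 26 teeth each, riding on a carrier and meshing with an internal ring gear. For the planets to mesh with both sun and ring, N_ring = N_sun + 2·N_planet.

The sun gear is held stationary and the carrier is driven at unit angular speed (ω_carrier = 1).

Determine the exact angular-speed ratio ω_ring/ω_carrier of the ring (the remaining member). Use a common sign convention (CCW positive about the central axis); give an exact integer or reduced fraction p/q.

N_ring = 39 + 2·26 = 91
39(ω_s−ω_c) = −91(ω_r−ω_c),  ω_s=0, ω_c=1
ω_r = 1 − (39/91)(0−1) = 10/7
ω_r/ω_c = 10/7

10/7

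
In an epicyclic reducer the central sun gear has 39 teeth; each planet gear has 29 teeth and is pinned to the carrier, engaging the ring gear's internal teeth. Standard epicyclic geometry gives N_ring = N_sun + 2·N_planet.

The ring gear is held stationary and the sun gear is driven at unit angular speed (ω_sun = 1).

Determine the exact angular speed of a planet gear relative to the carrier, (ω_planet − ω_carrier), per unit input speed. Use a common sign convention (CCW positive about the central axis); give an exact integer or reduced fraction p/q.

N_ring = 39 + 2·29 = 97
39(ω_s−ω_c) = −97(ω_r−ω_c),  ω_r=0, ω_s=1
39(1−ω_c) = −97(0−ω_c)  ⇒  136ω_c = 39  ⇒  ω_c = 39/136
sun–planet: 39·(1−39/136) = −29·(ω_p−ω_c)  ⇒  ω_p−ω_c = −(39/29)·(97/136) = -3783/3944

-3783/3944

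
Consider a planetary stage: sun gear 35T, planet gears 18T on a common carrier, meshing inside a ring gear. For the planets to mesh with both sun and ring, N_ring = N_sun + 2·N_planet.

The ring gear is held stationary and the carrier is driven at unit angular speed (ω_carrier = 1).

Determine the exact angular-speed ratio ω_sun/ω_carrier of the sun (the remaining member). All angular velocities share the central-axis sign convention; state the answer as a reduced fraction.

106/35

N_ring = 35 + 2·18 = 71
35(ω_s−ω_c) = −71(ω_r−ω_c),  ω_r=0, ω_c=1
ω_s = 1 − (71/35)(0−1) = 106/35
ω_s/ω_c = 106/35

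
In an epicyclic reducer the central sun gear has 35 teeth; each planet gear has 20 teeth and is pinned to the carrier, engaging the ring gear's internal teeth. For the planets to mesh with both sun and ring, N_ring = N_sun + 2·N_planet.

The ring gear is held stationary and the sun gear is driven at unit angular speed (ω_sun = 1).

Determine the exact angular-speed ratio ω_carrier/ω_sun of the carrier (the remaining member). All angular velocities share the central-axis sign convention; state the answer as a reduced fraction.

7/22

N_ring = 35 + 2·20 = 75
35(ω_s−ω_c) = −75(ω_r−ω_c),  ω_r=0, ω_s=1
35(1−ω_c) = −75(0−ω_c)  ⇒  110ω_c = 35  ⇒  ω_c = 7/22
ω_c/ω_s = 7/22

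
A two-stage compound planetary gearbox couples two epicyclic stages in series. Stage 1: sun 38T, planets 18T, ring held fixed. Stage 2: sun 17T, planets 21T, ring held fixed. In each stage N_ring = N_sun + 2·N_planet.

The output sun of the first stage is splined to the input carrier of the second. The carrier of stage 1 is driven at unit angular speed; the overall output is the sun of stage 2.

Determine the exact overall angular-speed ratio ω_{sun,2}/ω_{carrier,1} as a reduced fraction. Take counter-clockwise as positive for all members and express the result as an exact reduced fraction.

224/17

Stage 1: N_ring = 38 + 2·18 = 74
Stage 1: 38(ω_s−ω_c) = −74(ω_r−ω_c),  ω_r=0, ω_c=1
Stage 1: ω_s = 1 − (74/38)(0−1) = 56/19
  ⇒ ω_s¹/ω_c¹ = 56/19
Stage 2: N_ring = 17 + 2·21 = 59
Stage 2: 17(ω_s−ω_c) = −59(ω_r−ω_c),  ω_r=0, ω_c=1
Stage 2: ω_s = 1 − (59/17)(0−1) = 76/17
  ⇒ ω_s²/ω_c² = 76/17
Coupling ω_c² = ω_s¹ ⇒ overall = 56/19 × 76/17 = 224/17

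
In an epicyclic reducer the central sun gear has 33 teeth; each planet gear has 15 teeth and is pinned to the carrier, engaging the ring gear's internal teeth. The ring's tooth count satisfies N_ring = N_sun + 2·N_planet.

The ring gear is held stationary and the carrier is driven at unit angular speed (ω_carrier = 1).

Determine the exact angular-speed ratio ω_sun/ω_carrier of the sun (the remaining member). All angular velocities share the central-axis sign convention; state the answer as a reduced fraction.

32/11

N_ring = 33 + 2·15 = 63
33(ω_s−ω_c) = −63(ω_r−ω_c),  ω_r=0, ω_c=1
ω_s = 1 − (63/33)(0−1) = 32/11
ω_s/ω_c = 32/11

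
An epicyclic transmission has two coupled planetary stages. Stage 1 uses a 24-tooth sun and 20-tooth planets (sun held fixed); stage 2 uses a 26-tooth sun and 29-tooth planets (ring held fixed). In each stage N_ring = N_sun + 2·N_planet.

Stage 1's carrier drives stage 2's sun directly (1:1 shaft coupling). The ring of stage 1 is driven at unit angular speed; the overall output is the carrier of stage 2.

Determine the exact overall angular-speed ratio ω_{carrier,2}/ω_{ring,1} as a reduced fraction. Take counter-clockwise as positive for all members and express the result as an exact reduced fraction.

104/605

Stage 1: N_ring = 24 + 2·20 = 64
Stage 1: 24(ω_s−ω_c) = −64(ω_r−ω_c),  ω_s=0, ω_r=1
Stage 1: 24(0−ω_c) = −64(1−ω_c)  ⇒  88ω_c = 64  ⇒  ω_c = 8/11
  ⇒ ω_c¹/ω_r¹ = 8/11
Stage 2: N_ring = 26 + 2·29 = 84
Stage 2: 26(ω_s−ω_c) = −84(ω_r−ω_c),  ω_r=0, ω_s=1
Stage 2: 26(1−ω_c) = −84(0−ω_c)  ⇒  110ω_c = 26  ⇒  ω_c = 13/55
  ⇒ ω_c²/ω_s² = 13/55
Coupling ω_s² = ω_c¹ ⇒ overall = 8/11 × 13/55 = 104/605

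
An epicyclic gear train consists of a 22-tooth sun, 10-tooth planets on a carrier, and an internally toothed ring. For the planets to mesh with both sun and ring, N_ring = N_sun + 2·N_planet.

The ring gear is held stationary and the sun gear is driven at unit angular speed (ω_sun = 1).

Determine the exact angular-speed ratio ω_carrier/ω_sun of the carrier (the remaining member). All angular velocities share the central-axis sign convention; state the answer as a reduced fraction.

11/32

N_ring = 22 + 2·10 = 42
22(ω_s−ω_c) = −42(ω_r−ω_c),  ω_r=0, ω_s=1
22(1−ω_c) = −42(0−ω_c)  ⇒  64ω_c = 22  ⇒  ω_c = 11/32
ω_c/ω_s = 11/32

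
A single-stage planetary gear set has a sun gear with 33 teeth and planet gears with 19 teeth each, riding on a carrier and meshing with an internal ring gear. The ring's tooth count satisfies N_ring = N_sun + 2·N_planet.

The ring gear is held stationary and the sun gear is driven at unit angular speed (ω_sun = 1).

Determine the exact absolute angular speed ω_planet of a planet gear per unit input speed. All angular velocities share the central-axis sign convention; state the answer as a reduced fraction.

-33/38

N_ring = 33 + 2·19 = 71
33(ω_s−ω_c) = −71(ω_r−ω_c),  ω_r=0, ω_s=1
33(1−ω_c) = −71(0−ω_c)  ⇒  104ω_c = 33  ⇒  ω_c = 33/104
sun–planet: 33·(1−33/104) = −19·(ω_p−ω_c)  ⇒  ω_p−ω_c = −(33/19)·(71/104) = -2343/1976
ω_p = 33/104 − 2343/1976 = -33/38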